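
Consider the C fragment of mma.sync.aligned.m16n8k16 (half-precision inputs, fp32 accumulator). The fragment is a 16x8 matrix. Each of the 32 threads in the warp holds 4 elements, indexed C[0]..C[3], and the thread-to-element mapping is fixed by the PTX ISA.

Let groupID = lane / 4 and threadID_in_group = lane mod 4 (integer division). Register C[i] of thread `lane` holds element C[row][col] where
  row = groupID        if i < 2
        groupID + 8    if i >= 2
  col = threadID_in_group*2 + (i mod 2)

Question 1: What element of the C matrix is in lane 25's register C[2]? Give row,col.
14,2

L=25⇒gr=25>>2=6, th=25&3=1
[2]⇒row 6+8=14  col 1·2+0=2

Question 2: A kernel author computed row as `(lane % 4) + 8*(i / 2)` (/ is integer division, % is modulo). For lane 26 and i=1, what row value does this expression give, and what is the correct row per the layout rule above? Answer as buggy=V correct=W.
buggy=2 correct=6

`(lane % 4) + 8*(i / 2)`[26,1]→2
26: G=6,T=2
[1] (6+0,2*2+1) = (6,5)
row: 2 vs 6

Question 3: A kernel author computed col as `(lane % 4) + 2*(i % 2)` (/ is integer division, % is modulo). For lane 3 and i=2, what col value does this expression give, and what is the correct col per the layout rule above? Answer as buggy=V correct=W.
`(lane % 4) + 2*(i % 2)`[3,2]⇒3
lane 3: gr=0 (3/4), th=3 (3%4)
i=2: r=0+8=8, c=3*2+0=6
col: 3 vs 6

buggy=3 correct=6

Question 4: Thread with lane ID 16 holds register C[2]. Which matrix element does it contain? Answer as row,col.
12,0

16: g=4,t=0
[2] (4+8,0*2+0) = (12,0)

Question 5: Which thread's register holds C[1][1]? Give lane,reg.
r=1->g=1,rb=0  c=1->t=0,b0=1
L=1*4+0=4  i=0*2+1=1

4,1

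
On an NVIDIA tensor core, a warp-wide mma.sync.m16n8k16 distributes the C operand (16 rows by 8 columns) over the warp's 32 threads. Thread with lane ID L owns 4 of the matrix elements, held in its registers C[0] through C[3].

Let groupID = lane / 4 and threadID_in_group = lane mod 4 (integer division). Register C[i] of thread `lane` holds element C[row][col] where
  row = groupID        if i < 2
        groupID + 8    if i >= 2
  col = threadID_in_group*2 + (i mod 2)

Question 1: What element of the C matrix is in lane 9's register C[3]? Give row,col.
10,3

lane 9: grp=2 (9/4), tig=1 (9%4)
i=3: r=2+8=10, c=1*2+1=3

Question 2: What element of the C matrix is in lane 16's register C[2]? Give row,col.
lane 16: gr=4 (16/4), th=0 (16%4)
i=2: r=4+8=12, c=0*2+0=0

12,0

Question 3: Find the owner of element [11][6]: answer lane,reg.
15,2

r=11→G=3,rhi=1  c=6→T=3,p=0
L=3*4+3=15  i=1*2+0=2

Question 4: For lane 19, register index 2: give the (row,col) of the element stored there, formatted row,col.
12,6

L=19⇒gr=19>>2=4, th=19&3=3
[2]⇒row 4+8=12  col 3·2+0=6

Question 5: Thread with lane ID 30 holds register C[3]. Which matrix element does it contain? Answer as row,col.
15,5

L=30->gid=30>>2=7, tid=30&3=2
[3]->row 7+8=15  col 2·2+1=5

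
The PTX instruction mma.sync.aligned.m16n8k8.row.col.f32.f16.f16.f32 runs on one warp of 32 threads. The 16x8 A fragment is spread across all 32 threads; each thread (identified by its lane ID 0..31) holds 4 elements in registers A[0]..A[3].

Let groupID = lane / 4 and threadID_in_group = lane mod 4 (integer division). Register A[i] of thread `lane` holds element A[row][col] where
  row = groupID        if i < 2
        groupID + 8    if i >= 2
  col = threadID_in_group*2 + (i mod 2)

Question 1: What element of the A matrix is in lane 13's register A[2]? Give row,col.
11,2

13: gr=3,th=1
[2] (3+8,1*2+0) = (11,2)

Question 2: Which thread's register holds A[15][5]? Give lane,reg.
30,3

r: 15->gid=7,r8=1  c: 5->tid=2,i&1=1
L=7*4+2=30  i=1*2+1=3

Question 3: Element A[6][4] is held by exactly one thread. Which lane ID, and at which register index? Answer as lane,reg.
r: 6->gid=6,r8=0  c: 4->tid=2,i&1=0
L=6*4+2=26  i=0*2+0=0

26,0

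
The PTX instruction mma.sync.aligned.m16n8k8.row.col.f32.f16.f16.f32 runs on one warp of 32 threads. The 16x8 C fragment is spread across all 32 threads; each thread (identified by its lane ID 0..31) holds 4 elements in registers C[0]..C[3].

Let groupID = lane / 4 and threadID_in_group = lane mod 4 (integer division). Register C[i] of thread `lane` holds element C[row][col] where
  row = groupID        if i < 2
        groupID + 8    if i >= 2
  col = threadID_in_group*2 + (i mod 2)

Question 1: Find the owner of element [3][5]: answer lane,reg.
14,1

r=3->g=3,rb=0  c=5->t=2,b0=1
L=3*4+2=14  i=0*2+1=1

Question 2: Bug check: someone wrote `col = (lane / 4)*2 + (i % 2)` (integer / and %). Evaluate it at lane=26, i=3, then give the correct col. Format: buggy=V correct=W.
buggy=13 correct=5

`(lane / 4)*2 + (i % 2)`[26,3]⇒13
lane 26⇒26/4=6, 26 mod 4=2
i=3  r:6+8⇒14  c:2·2+1⇒5
col: 13 vs 5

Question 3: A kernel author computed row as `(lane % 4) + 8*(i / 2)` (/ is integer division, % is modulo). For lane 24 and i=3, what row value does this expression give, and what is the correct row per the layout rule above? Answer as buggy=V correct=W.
buggy=8 correct=14

`(lane % 4) + 8*(i / 2)`[24,3]⇒8
L=24⇒gr=24>>2=6, th=24&3=0
[3]⇒row 6+8=14  col 0·2+1=1
row: 8 vs 14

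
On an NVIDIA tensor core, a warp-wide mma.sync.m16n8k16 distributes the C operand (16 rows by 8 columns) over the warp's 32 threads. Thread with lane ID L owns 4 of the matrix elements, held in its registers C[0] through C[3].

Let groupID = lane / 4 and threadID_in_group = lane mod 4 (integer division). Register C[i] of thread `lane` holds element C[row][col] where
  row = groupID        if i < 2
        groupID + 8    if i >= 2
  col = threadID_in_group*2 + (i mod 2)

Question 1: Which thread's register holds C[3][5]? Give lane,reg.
r=3->g=3,rb=0  c=5->t=2,b0=1
L=3*4+2=14  i=0*2+1=1

14,1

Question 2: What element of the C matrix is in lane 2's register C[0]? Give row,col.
2: gid=0,tid=2
[0] (0+0,2*2+0) = (0,4)

0,4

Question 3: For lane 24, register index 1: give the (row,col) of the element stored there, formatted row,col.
lane 24=>24/4=6, 24 mod 4=0
i=1  r:6+0=>6  c:2·0+1=>1

6,1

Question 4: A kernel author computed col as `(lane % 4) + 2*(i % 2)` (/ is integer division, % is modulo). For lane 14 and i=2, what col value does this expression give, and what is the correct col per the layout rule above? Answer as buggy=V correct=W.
`(lane % 4) + 2*(i % 2)`[14,2]⇒2
lane 14: gr=3 (14/4), th=2 (14%4)
i=2: r=3+8=11, c=2*2+0=4
col: 2 vs 4

buggy=2 correct=4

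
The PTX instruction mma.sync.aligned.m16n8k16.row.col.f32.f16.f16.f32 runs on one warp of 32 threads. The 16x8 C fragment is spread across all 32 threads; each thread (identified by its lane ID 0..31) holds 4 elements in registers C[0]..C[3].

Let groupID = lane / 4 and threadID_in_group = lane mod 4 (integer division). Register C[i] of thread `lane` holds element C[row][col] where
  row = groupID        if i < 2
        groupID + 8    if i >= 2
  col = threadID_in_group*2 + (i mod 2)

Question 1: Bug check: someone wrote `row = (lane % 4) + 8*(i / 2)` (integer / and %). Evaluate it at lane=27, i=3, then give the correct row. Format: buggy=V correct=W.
buggy=11 correct=14

`(lane % 4) + 8*(i / 2)`[27,3]->11
lane 27->27/4=6, 27 mod 4=3
i=3  r:6+8->14  c:2·3+1->7
row: 11 vs 14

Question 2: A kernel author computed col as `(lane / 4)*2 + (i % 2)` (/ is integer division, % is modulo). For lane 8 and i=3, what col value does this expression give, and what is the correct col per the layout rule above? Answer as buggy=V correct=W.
`(lane / 4)*2 + (i % 2)`[8,3]→5
L=8→G=8>>2=2, T=8&3=0
[3]→row 2+8=10  col 0·2+1=1
col: 5 vs 1

buggy=5 correct=1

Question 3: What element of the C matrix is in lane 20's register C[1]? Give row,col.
L=20⇒gr=20>>2=5, th=20&3=0
[1]⇒row 5+0=5  col 0·2+1=1

5,1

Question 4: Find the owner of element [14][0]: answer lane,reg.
24,2

r=14→G=6,rhi=1  c=0→T=0,p=0
L=6*4+0=24  i=1*2+0=2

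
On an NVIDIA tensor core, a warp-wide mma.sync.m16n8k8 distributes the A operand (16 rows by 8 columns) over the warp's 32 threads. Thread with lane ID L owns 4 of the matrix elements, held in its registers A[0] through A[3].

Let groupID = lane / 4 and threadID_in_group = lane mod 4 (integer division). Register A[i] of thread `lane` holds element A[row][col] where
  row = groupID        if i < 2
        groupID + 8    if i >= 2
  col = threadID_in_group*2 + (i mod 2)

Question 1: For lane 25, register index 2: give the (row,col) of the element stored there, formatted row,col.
25: G=6,T=1
[2] (6+8,1*2+0) = (14,2)

14,2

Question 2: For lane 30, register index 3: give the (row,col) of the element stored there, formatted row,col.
lane 30⇒30/4=7, 30 mod 4=2
i=3  r:7+8⇒15  c:2·2+1⇒5

15,5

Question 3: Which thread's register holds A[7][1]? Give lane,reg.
r:7=>grp=7,rB=0  c:1=>tig=0,lo=1
L=7*4+0=28  i=0*2+1=1

28,1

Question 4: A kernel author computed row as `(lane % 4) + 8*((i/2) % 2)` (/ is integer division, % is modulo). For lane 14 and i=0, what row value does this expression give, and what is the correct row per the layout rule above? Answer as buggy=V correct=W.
buggy=2 correct=3

`(lane % 4) + 8*((i/2) % 2)`[14,0]=>2
lane 14=>14/4=3, 14 mod 4=2
i=0  r:3+0=>3  c:2·2+0=>4
row: 2 vs 3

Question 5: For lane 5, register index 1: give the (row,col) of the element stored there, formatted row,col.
1,3

lane 5: G=1 (5/4), T=1 (5%4)
i=1: r=1+0=1, c=1*2+1=3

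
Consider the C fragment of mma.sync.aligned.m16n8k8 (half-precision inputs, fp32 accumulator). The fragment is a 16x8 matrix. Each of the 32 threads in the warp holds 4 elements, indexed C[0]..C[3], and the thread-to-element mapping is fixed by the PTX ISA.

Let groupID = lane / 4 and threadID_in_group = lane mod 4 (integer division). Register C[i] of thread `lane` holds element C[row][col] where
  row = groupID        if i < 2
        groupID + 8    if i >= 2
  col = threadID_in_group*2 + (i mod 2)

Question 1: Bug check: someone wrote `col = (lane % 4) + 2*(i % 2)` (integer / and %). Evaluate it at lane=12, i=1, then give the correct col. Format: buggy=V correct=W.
`(lane % 4) + 2*(i % 2)`[12,1]=>2
12: grp=3,tig=0
[1] (3+0,0*2+1) = (3,1)
col: 2 vs 1

buggy=2 correct=1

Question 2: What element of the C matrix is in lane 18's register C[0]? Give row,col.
lane 18: gid=4 (18/4), tid=2 (18%4)
i=0: r=4+0=4, c=2*2+0=4

4,4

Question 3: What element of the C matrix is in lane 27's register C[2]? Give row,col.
14,6

L=27->g=27>>2=6, t=27&3=3
[2]->row 6+8=14  col 3·2+0=6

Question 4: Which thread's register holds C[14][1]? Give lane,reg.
r=14→G=6,rhi=1  c=1→T=0,p=1
L=6*4+0=24  i=1*2+1=3

24,3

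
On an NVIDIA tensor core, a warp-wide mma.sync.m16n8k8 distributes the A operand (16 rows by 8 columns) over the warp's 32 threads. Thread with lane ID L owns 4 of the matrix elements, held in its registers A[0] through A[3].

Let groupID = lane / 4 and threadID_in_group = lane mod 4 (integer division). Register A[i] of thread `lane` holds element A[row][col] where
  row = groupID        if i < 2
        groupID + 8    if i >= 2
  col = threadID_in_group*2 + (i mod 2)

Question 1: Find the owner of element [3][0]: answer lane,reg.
r: 3->gid=3,r8=0  c: 0->tid=0,i&1=0
L=3*4+0=12  i=0*2+0=0

12,0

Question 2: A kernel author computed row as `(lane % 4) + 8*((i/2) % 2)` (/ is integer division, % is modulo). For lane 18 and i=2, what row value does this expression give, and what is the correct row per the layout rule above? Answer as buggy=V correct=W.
`(lane % 4) + 8*((i/2) % 2)`[18,2]→10
18: G=4,T=2
[2] (4+8,2*2+0) = (12,4)
row: 10 vs 12

buggy=10 correct=12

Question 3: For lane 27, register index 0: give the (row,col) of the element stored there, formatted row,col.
6,6

lane 27: G=6 (27/4), T=3 (27%4)
i=0: r=6+0=6, c=3*2+0=6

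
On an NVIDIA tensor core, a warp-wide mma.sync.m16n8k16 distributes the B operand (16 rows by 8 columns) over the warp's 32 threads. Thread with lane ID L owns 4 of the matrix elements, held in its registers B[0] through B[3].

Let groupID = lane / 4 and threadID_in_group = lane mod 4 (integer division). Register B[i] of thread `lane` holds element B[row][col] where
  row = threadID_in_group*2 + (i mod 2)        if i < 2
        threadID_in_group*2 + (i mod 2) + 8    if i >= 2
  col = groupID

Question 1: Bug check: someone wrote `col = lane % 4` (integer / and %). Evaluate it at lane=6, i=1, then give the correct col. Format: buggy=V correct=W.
buggy=2 correct=1

`lane % 4`[6,1]⇒2
lane 6: gr=1 (6/4), th=2 (6%4)
i=1: r=2*2+1+0=5, c=gr=1
col: 2 vs 1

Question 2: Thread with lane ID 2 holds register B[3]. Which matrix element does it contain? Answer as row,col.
2: G=0,T=2
[3] (2*2+1+8,0) = (13,0)

13,0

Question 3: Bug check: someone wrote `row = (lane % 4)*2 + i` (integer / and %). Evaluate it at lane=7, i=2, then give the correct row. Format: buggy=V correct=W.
buggy=8 correct=14

`(lane % 4)*2 + i`[7,2]⇒8
lane 7: gr=1 (7/4), th=3 (7%4)
i=2: r=3*2+0+8=14, c=gr=1
row: 8 vs 14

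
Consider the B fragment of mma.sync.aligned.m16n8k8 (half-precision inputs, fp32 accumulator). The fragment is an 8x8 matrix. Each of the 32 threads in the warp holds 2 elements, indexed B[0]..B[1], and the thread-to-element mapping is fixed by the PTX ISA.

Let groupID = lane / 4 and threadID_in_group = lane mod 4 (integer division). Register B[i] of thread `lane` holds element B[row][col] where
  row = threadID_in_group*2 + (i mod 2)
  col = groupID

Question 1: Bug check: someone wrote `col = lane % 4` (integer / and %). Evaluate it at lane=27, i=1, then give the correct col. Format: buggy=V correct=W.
`lane % 4`[27,1]→3
lane 27: G=6 (27/4), T=3 (27%4)
i=1: r=3*2+1=7, c=G=6
col: 3 vs 6

buggy=3 correct=6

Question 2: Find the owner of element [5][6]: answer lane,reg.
26,1

c: 6->gid=6  r: 5->tid=2,i&1=1
L=6*4+2=26  i=1=1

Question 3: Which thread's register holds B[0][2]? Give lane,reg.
c=2⇒gr=2  r=0⇒th=0,odd=0
L=2*4+0=8  i=0=0

8,0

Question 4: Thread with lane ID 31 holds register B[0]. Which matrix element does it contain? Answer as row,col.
6,7

lane 31->31/4=7, 31 mod 4=3
i=0  r:2·3+0->6  c:7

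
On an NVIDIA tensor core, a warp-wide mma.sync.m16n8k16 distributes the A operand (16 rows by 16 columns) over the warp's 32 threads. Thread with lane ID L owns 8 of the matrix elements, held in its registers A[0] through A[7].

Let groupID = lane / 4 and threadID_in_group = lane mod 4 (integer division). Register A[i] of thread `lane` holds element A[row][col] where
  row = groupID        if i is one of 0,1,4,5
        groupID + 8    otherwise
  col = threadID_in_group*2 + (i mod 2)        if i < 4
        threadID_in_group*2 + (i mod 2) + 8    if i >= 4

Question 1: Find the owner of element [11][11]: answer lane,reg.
r:11=>grp=3,rB=1  c:11=>cB=1,tig=1,lo=1
L=3*4+1=13  i=1*4+1*2+1=7

13,7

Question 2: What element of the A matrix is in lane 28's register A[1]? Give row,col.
L=28->g=28>>2=7, t=28&3=0
[1]->row 7+0=7  col 0·2+1+0=1

7,1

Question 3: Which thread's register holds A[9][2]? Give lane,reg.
5,2

r=9⇒gr=1,Rb=1  c=2⇒Cb=0,th=1,odd=0
L=1*4+1=5  i=0*4+1*2+0=2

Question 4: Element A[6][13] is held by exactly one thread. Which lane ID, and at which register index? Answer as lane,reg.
r:6=>grp=6,rB=0  c:13=>cB=1,tig=2,lo=1
L=6*4+2=26  i=1*4+0*2+1=5

26,5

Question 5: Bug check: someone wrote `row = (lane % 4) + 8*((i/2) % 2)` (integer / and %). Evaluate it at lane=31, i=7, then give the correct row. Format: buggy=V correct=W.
`(lane % 4) + 8*((i/2) % 2)`[31,7]=>11
L=31=>grp=31>>2=7, tig=31&3=3
[7]=>row 7+8=15  col 3·2+1+8=15
row: 11 vs 15

buggy=11 correct=15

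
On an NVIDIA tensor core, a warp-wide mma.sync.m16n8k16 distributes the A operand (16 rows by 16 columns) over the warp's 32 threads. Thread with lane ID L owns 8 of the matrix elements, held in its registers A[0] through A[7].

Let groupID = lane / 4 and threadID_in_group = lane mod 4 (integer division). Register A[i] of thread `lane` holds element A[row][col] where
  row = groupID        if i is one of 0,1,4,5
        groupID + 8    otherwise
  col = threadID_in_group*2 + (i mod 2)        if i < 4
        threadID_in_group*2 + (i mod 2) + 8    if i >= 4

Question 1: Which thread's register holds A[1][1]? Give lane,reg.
r: 1->gid=1,r8=0  c: 1->c8=0,tid=0,i&1=1
L=1*4+0=4  i=0*4+0*2+1=1

4,1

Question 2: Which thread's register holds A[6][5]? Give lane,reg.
r=6→G=6,rhi=0  c=5→chi=0,T=2,p=1
L=6*4+2=26  i=0*4+0*2+1=1

26,1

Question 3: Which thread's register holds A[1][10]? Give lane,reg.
5,4

r=1->g=1,rb=0  c=10->cb=1,t=1,b0=0
L=1*4+1=5  i=1*4+0*2+0=4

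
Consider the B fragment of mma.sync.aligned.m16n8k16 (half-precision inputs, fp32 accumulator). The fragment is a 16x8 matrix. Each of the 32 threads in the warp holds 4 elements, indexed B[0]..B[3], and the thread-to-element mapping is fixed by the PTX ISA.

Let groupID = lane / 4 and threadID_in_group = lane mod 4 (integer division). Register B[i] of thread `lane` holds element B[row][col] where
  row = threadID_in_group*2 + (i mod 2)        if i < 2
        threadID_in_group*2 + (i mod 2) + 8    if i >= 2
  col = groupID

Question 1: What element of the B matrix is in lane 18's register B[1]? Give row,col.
L=18->g=18>>2=4, t=18&3=2
[1]->row 2·2+1+0=5  col g=4

5,4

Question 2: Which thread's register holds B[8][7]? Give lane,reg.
c=7→G=7  r=8→rhi=1,T=0,p=0
L=7*4+0=28  i=1*2+0=2

28,2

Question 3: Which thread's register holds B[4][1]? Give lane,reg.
6,0

c=1⇒gr=1  r=4⇒Rb=0,th=2,odd=0
L=1*4+2=6  i=0*2+0=0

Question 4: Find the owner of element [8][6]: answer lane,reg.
24,2

c=6→G=6  r=8→rhi=1,T=0,p=0
L=6*4+0=24  i=1*2+0=2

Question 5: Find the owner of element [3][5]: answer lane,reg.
21,1

c: 5->gid=5  r: 3->r8=0,tid=1,i&1=1
L=5*4+1=21  i=0*2+1=1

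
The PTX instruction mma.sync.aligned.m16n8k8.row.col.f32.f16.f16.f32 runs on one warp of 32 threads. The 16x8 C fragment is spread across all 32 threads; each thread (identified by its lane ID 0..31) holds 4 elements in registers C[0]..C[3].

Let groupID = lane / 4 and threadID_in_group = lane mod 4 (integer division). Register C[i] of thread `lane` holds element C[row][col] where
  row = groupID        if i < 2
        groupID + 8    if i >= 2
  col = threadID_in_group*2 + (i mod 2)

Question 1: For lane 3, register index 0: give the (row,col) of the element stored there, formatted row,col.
3: g=0,t=3
[0] (0+0,3*2+0) = (0,6)

0,6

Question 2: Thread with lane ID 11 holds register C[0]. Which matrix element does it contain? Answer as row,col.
lane 11->11/4=2, 11 mod 4=3
i=0  r:2+0->2  c:2·3+0->6

2,6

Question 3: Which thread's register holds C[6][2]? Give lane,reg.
r=6→G=6,rhi=0  c=2→T=1,p=0
L=6*4+1=25  i=0*2+0=0

25,0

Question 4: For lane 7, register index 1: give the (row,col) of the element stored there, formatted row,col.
1,7

lane 7: G=1 (7/4), T=3 (7%4)
i=1: r=1+0=1, c=3*2+1=7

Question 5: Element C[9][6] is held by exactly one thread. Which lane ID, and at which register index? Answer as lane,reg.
r:9=>grp=1,rB=1  c:6=>tig=3,lo=0
L=1*4+3=7  i=1*2+0=2

7,2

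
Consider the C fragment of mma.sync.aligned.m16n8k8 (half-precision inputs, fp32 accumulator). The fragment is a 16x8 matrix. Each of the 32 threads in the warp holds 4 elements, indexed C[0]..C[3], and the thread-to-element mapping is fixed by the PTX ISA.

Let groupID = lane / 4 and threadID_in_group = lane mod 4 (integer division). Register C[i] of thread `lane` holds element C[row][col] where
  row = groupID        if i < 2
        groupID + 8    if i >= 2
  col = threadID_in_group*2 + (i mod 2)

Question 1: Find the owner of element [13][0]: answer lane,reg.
20,2

r: 13->gid=5,r8=1  c: 0->tid=0,i&1=0
L=5*4+0=20  i=1*2+0=2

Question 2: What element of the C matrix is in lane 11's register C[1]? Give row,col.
2,7

L=11→G=11>>2=2, T=11&3=3
[1]→row 2+0=2  col 3·2+1=7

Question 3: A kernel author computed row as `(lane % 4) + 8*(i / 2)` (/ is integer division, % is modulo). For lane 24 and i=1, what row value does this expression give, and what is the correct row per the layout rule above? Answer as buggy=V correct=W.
`(lane % 4) + 8*(i / 2)`[24,1]->0
24: g=6,t=0
[1] (6+0,0*2+1) = (6,1)
row: 0 vs 6

buggy=0 correct=6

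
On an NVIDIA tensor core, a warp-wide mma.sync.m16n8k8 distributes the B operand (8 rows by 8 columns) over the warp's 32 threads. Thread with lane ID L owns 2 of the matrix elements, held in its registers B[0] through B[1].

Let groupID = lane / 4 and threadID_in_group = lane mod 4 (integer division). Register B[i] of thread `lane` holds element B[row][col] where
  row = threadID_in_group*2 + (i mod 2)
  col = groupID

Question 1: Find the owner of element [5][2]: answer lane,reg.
10,1

c:2=>grp=2  r:5=>tig=2,lo=1
L=2*4+2=10  i=1=1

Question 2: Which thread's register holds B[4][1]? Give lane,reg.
c: 1->gid=1  r: 4->tid=2,i&1=0
L=1*4+2=6  i=0=0

6,0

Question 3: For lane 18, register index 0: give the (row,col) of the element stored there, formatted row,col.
4,4

lane 18: gr=4 (18/4), th=2 (18%4)
i=0: r=2*2+0=4, c=gr=4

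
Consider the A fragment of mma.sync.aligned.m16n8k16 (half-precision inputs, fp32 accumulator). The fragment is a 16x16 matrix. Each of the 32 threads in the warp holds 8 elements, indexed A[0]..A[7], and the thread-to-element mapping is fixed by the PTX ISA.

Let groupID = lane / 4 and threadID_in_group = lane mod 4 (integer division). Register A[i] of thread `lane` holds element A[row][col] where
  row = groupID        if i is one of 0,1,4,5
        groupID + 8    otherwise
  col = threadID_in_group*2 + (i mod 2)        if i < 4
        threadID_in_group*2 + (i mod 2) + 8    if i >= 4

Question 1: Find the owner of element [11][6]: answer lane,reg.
r:11=>grp=3,rB=1  c:6=>cB=0,tig=3,lo=0
L=3*4+3=15  i=0*4+1*2+0=2

15,2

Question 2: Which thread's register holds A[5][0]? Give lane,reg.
r: 5->gid=5,r8=0  c: 0->c8=0,tid=0,i&1=0
L=5*4+0=20  i=0*4+0*2+0=0

20,0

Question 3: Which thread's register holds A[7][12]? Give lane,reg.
30,4

r=7->g=7,rb=0  c=12->cb=1,t=2,b0=0
L=7*4+2=30  i=1*4+0*2+0=4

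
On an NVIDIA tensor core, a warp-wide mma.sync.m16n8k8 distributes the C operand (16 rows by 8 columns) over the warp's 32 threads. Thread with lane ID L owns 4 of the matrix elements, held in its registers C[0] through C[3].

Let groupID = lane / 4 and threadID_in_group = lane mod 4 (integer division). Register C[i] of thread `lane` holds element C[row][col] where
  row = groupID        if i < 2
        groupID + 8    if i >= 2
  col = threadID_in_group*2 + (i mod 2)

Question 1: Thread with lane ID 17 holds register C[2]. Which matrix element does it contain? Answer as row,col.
lane 17: G=4 (17/4), T=1 (17%4)
i=2: r=4+8=12, c=1*2+0=2

12,2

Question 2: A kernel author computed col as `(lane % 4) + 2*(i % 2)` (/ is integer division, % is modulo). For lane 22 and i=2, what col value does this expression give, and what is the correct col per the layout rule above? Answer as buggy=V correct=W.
`(lane % 4) + 2*(i % 2)`[22,2]⇒2
L=22⇒gr=22>>2=5, th=22&3=2
[2]⇒row 5+8=13  col 2·2+0=4
col: 2 vs 4

buggy=2 correct=4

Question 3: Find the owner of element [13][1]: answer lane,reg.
r: 13->gid=5,r8=1  c: 1->tid=0,i&1=1
L=5*4+0=20  i=1*2+1=3

20,3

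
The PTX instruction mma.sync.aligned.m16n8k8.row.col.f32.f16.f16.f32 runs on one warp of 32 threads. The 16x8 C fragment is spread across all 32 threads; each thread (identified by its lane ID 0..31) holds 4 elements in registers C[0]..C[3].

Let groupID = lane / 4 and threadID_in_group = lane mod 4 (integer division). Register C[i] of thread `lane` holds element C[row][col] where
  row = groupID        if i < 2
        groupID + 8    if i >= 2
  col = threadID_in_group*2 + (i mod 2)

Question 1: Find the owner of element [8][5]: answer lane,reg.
r=8⇒gr=0,Rb=1  c=5⇒th=2,odd=1
L=0*4+2=2  i=1*2+1=3

2,3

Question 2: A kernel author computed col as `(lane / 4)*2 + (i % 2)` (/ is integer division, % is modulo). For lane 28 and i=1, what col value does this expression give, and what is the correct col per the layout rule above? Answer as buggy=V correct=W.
buggy=15 correct=1

`(lane / 4)*2 + (i % 2)`[28,1]=>15
lane 28=>28/4=7, 28 mod 4=0
i=1  r:7+0=>7  c:2·0+1=>1
col: 15 vs 1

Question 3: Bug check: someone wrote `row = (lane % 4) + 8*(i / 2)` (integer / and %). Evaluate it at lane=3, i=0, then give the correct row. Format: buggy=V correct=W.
buggy=3 correct=0

`(lane % 4) + 8*(i / 2)`[3,0]->3
lane 3: gid=0 (3/4), tid=3 (3%4)
i=0: r=0+0=0, c=3*2+0=6
row: 3 vs 0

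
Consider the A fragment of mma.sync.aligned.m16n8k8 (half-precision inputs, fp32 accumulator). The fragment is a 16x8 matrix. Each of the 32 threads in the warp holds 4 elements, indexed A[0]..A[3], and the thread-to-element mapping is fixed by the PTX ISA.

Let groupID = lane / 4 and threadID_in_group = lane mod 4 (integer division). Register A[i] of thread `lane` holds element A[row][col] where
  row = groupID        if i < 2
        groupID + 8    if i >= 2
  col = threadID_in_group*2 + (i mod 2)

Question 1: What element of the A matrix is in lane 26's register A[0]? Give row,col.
6,4

26: G=6,T=2
[0] (6+0,2*2+0) = (6,4)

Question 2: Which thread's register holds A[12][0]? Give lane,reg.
r=12→G=4,rhi=1  c=0→T=0,p=0
L=4*4+0=16  i=1*2+0=2

16,2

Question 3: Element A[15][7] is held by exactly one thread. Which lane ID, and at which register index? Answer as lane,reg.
31,3

r:15=>grp=7,rB=1  c:7=>tig=3,lo=1
L=7*4+3=31  i=1*2+1=3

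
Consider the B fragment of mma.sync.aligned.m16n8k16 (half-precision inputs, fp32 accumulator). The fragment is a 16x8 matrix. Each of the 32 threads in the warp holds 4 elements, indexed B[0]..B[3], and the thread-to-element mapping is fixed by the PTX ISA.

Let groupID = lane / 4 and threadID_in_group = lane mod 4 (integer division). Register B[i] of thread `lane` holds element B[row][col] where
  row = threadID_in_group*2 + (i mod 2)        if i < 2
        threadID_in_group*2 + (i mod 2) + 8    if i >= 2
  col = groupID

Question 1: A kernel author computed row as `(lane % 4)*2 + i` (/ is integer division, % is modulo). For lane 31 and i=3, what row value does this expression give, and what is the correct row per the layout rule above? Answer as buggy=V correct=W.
buggy=9 correct=15

`(lane % 4)*2 + i`[31,3]⇒9
L=31⇒gr=31>>2=7, th=31&3=3
[3]⇒row 3·2+1+8=15  col gr=7
row: 9 vs 15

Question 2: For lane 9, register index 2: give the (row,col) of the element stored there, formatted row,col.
10,2

lane 9->9/4=2, 9 mod 4=1
i=2  r:2·1+0+8->10  c:2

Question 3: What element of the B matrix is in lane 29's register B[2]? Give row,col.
10,7

L=29⇒gr=29>>2=7, th=29&3=1
[2]⇒row 1·2+0+8=10  col gr=7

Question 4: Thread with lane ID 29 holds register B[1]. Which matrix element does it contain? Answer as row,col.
3,7

lane 29⇒29/4=7, 29 mod 4=1
i=1  r:2·1+1+0⇒3  c:7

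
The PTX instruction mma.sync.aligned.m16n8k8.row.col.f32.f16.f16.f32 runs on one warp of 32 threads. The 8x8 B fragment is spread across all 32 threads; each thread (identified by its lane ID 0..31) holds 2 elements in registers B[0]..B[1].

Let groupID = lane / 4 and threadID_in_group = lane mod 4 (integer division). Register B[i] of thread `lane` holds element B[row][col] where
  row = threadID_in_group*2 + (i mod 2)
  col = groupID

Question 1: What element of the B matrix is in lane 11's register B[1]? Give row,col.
lane 11->11/4=2, 11 mod 4=3
i=1  r:2·3+1->7  c:2

7,2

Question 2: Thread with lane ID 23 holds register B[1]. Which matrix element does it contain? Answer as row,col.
lane 23->23/4=5, 23 mod 4=3
i=1  r:2·3+1->7  c:5

7,5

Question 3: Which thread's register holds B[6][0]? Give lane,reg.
c:0=>grp=0  r:6=>tig=3,lo=0
L=0*4+3=3  i=0=0

3,0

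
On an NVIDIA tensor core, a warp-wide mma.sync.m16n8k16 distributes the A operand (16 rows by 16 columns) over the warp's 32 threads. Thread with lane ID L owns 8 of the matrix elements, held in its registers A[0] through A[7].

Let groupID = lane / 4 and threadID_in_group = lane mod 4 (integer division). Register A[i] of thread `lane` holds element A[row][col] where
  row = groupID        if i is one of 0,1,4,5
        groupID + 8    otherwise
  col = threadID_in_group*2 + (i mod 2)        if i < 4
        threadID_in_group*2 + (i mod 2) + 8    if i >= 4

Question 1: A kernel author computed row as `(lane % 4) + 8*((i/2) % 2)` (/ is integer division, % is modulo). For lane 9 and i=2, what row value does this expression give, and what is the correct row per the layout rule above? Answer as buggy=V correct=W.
`(lane % 4) + 8*((i/2) % 2)`[9,2]⇒9
lane 9⇒9/4=2, 9 mod 4=1
i=2  r:2+8⇒10  c:2·1+0+0⇒2
row: 9 vs 10

buggy=9 correct=10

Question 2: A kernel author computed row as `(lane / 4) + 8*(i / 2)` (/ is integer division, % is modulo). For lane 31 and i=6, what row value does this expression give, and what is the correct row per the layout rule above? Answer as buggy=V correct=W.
buggy=31 correct=15

`(lane / 4) + 8*(i / 2)`[31,6]->31
L=31->gid=31>>2=7, tid=31&3=3
[6]->row 7+8=15  col 3·2+0+8=14
row: 31 vs 15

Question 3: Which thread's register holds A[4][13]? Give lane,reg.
r: 4->gid=4,r8=0  c: 13->c8=1,tid=2,i&1=1
L=4*4+2=18  i=1*4+0*2+1=5

18,5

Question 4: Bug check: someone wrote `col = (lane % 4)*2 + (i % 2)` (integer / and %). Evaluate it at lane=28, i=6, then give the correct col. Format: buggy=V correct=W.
buggy=0 correct=8

`(lane % 4)*2 + (i % 2)`[28,6]→0
28: G=7,T=0
[6] (7+8,0*2+0+8) = (15,8)
col: 0 vs 8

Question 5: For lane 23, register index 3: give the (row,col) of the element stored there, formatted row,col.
lane 23->23/4=5, 23 mod 4=3
i=3  r:5+8->13  c:2·3+1+0->7

13,7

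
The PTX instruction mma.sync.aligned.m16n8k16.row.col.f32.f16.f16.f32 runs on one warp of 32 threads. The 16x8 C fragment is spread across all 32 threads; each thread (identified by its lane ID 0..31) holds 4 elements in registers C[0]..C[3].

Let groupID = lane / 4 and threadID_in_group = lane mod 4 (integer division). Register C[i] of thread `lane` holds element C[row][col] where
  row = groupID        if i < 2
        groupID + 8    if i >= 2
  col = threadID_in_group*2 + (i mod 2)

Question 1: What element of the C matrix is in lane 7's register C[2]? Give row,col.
lane 7=>7/4=1, 7 mod 4=3
i=2  r:1+8=>9  c:2·3+0=>6

9,6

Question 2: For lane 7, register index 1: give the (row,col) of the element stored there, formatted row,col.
1,7

7: g=1,t=3
[1] (1+0,3*2+1) = (1,7)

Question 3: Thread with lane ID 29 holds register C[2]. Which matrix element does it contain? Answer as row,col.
15,2

29: G=7,T=1
[2] (7+8,1*2+0) = (15,2)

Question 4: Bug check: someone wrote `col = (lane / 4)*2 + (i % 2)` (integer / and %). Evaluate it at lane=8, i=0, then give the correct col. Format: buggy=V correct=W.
`(lane / 4)*2 + (i % 2)`[8,0]->4
L=8->gid=8>>2=2, tid=8&3=0
[0]->row 2+0=2  col 0·2+0=0
col: 4 vs 0

buggy=4 correct=0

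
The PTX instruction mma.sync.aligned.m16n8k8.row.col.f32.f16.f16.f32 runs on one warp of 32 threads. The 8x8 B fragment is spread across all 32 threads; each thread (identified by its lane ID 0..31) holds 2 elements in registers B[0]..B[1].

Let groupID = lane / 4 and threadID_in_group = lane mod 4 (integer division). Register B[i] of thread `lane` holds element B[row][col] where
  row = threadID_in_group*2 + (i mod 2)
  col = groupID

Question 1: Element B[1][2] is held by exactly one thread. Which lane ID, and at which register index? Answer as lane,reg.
c=2⇒gr=2  r=1⇒th=0,odd=1
L=2*4+0=8  i=1=1

8,1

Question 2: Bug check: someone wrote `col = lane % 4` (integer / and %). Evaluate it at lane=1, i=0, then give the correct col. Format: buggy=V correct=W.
`lane % 4`[1,0]->1
L=1->g=1>>2=0, t=1&3=1
[0]->row 1·2+0=2  col g=0
col: 1 vs 0

buggy=1 correct=0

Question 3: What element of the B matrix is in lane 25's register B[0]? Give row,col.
lane 25: gr=6 (25/4), th=1 (25%4)
i=0: r=1*2+0=2, c=gr=6

2,6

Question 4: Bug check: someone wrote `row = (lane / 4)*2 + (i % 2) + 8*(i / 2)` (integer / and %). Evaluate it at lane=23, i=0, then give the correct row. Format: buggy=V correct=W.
buggy=10 correct=6

`(lane / 4)*2 + (i % 2) + 8*(i / 2)`[23,0]->10
lane 23->23/4=5, 23 mod 4=3
i=0  r:2·3+0->6  c:5
row: 10 vs 6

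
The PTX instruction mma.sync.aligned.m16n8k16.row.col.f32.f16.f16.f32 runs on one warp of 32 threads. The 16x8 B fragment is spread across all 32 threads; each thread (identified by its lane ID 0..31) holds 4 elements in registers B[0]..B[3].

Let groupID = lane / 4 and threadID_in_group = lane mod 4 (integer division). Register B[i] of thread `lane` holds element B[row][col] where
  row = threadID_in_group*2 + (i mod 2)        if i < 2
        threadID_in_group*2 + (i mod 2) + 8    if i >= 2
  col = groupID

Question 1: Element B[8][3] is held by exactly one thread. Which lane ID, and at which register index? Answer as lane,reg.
12,2

c=3->g=3  r=8->rb=1,t=0,b0=0
L=3*4+0=12  i=1*2+0=2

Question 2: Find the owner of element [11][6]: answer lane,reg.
c=6→G=6  r=11→rhi=1,T=1,p=1
L=6*4+1=25  i=1*2+1=3

25,3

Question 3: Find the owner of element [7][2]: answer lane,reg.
11,1

c=2→G=2  r=7→rhi=0,T=3,p=1
L=2*4+3=11  i=0*2+1=1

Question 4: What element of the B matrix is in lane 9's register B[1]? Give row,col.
3,2

lane 9: g=2 (9/4), t=1 (9%4)
i=1: r=1*2+1+0=3, c=g=2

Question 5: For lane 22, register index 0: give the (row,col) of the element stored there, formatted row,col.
lane 22: g=5 (22/4), t=2 (22%4)
i=0: r=2*2+0+0=4, c=g=5

4,5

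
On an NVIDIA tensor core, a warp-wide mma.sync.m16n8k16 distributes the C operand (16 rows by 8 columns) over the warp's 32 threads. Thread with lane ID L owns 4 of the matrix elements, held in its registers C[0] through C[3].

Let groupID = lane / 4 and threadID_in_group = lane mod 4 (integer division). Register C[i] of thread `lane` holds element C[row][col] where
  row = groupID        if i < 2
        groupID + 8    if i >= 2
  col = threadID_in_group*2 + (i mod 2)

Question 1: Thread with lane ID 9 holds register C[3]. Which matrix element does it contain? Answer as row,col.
10,3

9: g=2,t=1
[3] (2+8,1*2+1) = (10,3)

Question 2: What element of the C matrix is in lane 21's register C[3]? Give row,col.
13,3

21: grp=5,tig=1
[3] (5+8,1*2+1) = (13,3)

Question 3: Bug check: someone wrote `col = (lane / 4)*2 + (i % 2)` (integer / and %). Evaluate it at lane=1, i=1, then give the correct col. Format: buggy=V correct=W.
`(lane / 4)*2 + (i % 2)`[1,1]=>1
L=1=>grp=1>>2=0, tig=1&3=1
[1]=>row 0+0=0  col 1·2+1=3
col: 1 vs 3

buggy=1 correct=3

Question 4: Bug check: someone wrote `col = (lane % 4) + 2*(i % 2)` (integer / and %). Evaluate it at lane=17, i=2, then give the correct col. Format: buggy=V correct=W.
`(lane % 4) + 2*(i % 2)`[17,2]=>1
L=17=>grp=17>>2=4, tig=17&3=1
[2]=>row 4+8=12  col 1·2+0=2
col: 1 vs 2

buggy=1 correct=2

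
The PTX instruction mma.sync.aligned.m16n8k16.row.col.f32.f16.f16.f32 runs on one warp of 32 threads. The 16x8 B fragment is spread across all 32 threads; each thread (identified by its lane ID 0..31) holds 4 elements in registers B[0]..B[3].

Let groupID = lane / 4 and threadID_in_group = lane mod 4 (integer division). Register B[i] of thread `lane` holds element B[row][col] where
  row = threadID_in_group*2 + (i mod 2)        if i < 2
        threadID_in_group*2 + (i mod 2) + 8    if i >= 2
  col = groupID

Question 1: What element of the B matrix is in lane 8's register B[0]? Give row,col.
0,2

lane 8⇒8/4=2, 8 mod 4=0
i=0  r:2·0+0+0⇒0  c:2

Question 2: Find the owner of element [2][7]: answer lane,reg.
c:7=>grp=7  r:2=>rB=0,tig=1,lo=0
L=7*4+1=29  i=0*2+0=0

29,0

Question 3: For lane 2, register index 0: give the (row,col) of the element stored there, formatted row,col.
2: gid=0,tid=2
[0] (2*2+0+0,0) = (4,0)

4,0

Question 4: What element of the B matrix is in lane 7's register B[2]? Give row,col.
L=7=>grp=7>>2=1, tig=7&3=3
[2]=>row 3·2+0+8=14  col grp=1

14,1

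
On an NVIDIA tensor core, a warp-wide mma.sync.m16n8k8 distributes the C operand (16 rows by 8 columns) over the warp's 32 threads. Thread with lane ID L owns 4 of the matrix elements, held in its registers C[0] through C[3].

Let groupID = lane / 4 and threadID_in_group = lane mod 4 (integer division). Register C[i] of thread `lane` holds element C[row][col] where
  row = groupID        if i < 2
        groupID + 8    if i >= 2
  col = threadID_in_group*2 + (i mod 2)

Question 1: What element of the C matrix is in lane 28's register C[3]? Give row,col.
L=28->gid=28>>2=7, tid=28&3=0
[3]->row 7+8=15  col 0·2+1=1

15,1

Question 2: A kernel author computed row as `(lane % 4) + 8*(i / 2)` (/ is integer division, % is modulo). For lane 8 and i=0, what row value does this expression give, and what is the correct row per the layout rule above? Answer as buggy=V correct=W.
`(lane % 4) + 8*(i / 2)`[8,0]⇒0
L=8⇒gr=8>>2=2, th=8&3=0
[0]⇒row 2+0=2  col 0·2+0=0
row: 0 vs 2

buggy=0 correct=2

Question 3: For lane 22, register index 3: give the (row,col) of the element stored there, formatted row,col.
13,5

lane 22->22/4=5, 22 mod 4=2
i=3  r:5+8->13  c:2·2+1->5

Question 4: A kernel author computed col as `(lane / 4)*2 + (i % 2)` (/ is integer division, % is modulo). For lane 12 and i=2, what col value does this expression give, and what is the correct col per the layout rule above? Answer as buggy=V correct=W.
`(lane / 4)*2 + (i % 2)`[12,2]->6
lane 12->12/4=3, 12 mod 4=0
i=2  r:3+8->11  c:2·0+0->0
col: 6 vs 0

buggy=6 correct=0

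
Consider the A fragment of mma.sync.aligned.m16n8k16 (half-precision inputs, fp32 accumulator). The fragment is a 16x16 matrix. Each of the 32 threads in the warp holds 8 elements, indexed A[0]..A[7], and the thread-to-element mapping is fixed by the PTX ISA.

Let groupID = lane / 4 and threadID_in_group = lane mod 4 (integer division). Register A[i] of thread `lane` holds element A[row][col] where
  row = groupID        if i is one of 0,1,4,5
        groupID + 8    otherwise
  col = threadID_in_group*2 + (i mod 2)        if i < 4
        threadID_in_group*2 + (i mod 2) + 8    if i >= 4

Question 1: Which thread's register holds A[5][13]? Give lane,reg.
r=5->g=5,rb=0  c=13->cb=1,t=2,b0=1
L=5*4+2=22  i=1*4+0*2+1=5

22,5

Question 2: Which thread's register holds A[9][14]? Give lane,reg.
r=9->g=1,rb=1  c=14->cb=1,t=3,b0=0
L=1*4+3=7  i=1*4+1*2+0=6

7,6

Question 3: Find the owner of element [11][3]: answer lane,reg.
r=11→G=3,rhi=1  c=3→chi=0,T=1,p=1
L=3*4+1=13  i=0*4+1*2+1=3

13,3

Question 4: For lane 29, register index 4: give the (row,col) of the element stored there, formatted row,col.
7,10

L=29⇒gr=29>>2=7, th=29&3=1
[4]⇒row 7+0=7  col 1·2+0+8=10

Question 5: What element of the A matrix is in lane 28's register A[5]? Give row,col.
7,9

lane 28⇒28/4=7, 28 mod 4=0
i=5  r:7+0⇒7  c:2·0+1+8⇒9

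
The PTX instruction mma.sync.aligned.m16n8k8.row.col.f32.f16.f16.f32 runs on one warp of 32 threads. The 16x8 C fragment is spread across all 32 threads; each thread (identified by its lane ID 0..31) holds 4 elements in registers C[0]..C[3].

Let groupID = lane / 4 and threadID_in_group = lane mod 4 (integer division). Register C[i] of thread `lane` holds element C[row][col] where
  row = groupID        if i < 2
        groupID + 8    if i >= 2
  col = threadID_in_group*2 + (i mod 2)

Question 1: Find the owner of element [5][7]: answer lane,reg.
23,1

r=5->g=5,rb=0  c=7->t=3,b0=1
L=5*4+3=23  i=0*2+1=1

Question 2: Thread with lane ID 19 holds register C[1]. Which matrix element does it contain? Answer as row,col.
L=19->g=19>>2=4, t=19&3=3
[1]->row 4+0=4  col 3·2+1=7

4,7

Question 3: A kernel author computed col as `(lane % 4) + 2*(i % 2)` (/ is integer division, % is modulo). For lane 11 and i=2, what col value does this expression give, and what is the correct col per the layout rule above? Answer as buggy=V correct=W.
`(lane % 4) + 2*(i % 2)`[11,2]⇒3
L=11⇒gr=11>>2=2, th=11&3=3
[2]⇒row 2+8=10  col 3·2+0=6
col: 3 vs 6

buggy=3 correct=6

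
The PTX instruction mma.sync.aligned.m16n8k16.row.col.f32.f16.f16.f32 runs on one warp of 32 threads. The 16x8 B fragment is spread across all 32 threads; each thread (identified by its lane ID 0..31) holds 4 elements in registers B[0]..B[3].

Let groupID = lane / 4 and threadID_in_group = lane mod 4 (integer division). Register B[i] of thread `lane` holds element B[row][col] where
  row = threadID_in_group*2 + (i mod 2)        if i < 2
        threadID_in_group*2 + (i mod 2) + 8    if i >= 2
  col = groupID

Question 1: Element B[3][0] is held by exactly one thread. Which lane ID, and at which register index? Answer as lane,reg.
c=0→G=0  r=3→rhi=0,T=1,p=1
L=0*4+1=1  i=0*2+1=1

1,1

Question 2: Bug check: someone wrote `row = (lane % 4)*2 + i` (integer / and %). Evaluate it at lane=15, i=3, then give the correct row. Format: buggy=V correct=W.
buggy=9 correct=15

`(lane % 4)*2 + i`[15,3]⇒9
lane 15: gr=3 (15/4), th=3 (15%4)
i=3: r=3*2+1+8=15, c=gr=3
row: 9 vs 15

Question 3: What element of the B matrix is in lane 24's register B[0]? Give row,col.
0,6

24: gid=6,tid=0
[0] (0*2+0+0,6) = (0,6)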